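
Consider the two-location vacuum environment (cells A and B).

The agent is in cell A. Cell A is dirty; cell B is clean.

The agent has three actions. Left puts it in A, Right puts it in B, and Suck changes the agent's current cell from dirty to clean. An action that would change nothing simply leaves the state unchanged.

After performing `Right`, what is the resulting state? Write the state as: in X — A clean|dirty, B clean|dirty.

in B — A dirty, B clean

start: in A — A dirty, B clean
[1] after Right: in B — A dirty, B clean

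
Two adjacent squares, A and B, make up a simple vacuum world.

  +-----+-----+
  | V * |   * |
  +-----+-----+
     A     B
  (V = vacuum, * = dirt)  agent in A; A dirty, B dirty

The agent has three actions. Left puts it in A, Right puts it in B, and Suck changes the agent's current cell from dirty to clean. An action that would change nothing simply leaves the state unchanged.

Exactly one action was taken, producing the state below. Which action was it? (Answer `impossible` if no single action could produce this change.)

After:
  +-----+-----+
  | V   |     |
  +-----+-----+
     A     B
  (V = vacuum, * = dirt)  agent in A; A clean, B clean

impossible

try  Left: in A — A dirty, B dirty
try Right: in B — A dirty, B dirty
try  Suck: in A — A clean, B dirty
no single action produces the after-state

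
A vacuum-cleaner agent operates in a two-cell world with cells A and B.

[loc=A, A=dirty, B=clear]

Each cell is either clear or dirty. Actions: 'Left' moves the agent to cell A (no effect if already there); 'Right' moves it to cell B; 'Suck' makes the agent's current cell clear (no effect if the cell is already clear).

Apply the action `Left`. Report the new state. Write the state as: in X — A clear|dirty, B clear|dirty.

start: in A — A dirty, B clear
t=1 Left ⇒ in A — A dirty, B clear

in A — A dirty, B clear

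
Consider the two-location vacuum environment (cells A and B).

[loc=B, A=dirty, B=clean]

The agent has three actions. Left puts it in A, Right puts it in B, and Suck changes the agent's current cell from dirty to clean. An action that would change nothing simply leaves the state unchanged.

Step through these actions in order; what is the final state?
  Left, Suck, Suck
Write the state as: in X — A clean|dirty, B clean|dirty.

step 1/3 (Left): in A — A dirty, B clean
step 2/3 (Suck): in A — A clean, B clean
step 3/3 (Suck): in A — A clean, B clean

in A — A clean, B clean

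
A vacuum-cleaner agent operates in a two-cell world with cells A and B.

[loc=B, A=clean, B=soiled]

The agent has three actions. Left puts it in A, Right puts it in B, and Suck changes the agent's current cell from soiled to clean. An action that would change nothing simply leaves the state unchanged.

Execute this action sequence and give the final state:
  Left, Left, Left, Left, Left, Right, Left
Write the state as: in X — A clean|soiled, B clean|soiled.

t=1 Left ⇒ in A — A clean, B soiled
t=2 Left ⇒ in A — A clean, B soiled
t=3 Left ⇒ in A — A clean, B soiled
t=4 Left ⇒ in A — A clean, B soiled
t=5 Left ⇒ in A — A clean, B soiled
t=6 Right ⇒ in B — A clean, B soiled
t=7 Left ⇒ in A — A clean, B soiled

in A — A clean, B soiled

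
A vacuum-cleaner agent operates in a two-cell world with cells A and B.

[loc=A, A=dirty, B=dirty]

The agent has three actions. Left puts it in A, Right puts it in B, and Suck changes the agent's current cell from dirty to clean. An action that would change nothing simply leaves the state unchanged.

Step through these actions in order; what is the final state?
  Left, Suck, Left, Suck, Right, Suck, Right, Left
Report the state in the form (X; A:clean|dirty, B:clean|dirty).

1) do Left; now (A; A:dirty, B:dirty)
2) do Suck; now (A; A:clean, B:dirty)
3) do Left; now (A; A:clean, B:dirty)
4) do Suck; now (A; A:clean, B:dirty)
5) do Right; now (B; A:clean, B:dirty)
6) do Suck; now (B; A:clean, B:clean)
7) do Right; now (B; A:clean, B:clean)
8) do Left; now (A; A:clean, B:clean)

(A; A:clean, B:clean)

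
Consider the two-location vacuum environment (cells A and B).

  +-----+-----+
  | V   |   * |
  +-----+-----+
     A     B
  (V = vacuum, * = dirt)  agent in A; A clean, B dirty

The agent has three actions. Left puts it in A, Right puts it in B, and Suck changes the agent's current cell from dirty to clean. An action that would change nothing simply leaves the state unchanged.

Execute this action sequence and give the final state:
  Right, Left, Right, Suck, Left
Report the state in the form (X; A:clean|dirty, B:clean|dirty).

(A; A:clean, B:clean)

t=1 Right ⇒ (B; A:clean, B:dirty)
t=2 Left ⇒ (A; A:clean, B:dirty)
t=3 Right ⇒ (B; A:clean, B:dirty)
t=4 Suck ⇒ (B; A:clean, B:clean)
t=5 Left ⇒ (A; A:clean, B:clean)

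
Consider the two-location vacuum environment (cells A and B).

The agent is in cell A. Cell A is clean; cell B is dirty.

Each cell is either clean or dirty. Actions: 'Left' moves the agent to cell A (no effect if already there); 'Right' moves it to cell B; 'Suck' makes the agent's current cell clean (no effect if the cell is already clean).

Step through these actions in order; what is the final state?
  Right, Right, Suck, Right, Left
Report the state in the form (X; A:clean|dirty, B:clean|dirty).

t=1 Right ⇒ (B; A:clean, B:dirty)
t=2 Right ⇒ (B; A:clean, B:dirty)
t=3 Suck ⇒ (B; A:clean, B:clean)
t=4 Right ⇒ (B; A:clean, B:clean)
t=5 Left ⇒ (A; A:clean, B:clean)

(A; A:clean, B:clean)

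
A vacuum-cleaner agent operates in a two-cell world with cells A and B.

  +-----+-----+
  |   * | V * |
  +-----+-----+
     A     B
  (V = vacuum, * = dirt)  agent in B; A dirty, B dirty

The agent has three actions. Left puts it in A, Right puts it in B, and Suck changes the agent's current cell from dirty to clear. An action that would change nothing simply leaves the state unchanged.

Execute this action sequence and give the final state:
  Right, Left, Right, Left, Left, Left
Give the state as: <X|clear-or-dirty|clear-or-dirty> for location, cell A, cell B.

t=1 Right ⇒ <B|dirty|dirty>
t=2 Left ⇒ <A|dirty|dirty>
t=3 Right ⇒ <B|dirty|dirty>
t=4 Left ⇒ <A|dirty|dirty>
t=5 Left ⇒ <A|dirty|dirty>
t=6 Left ⇒ <A|dirty|dirty>

<A|dirty|dirty>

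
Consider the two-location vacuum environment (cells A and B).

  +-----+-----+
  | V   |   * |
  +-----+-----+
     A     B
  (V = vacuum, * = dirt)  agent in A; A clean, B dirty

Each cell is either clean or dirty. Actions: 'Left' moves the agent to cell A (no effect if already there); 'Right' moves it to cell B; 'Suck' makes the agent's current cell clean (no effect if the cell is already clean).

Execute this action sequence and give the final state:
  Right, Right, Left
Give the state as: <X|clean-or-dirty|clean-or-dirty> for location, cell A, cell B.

1. Right → <B|clean|dirty>
2. Right → <B|clean|dirty>
3. Left → <A|clean|dirty>

<A|clean|dirty>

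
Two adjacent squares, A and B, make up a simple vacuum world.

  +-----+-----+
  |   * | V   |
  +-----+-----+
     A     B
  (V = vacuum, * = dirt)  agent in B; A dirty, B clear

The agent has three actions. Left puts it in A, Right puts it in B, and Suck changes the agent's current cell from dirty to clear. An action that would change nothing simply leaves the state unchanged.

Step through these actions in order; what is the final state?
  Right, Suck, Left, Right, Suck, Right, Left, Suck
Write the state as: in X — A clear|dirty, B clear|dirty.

in A — A clear, B clear

[1] after Right: in B — A dirty, B clear
[2] after Suck: in B — A dirty, B clear
[3] after Left: in A — A dirty, B clear
[4] after Right: in B — A dirty, B clear
[5] after Suck: in B — A dirty, B clear
[6] after Right: in B — A dirty, B clear
[7] after Left: in A — A dirty, B clear
[8] after Suck: in A — A clear, B clear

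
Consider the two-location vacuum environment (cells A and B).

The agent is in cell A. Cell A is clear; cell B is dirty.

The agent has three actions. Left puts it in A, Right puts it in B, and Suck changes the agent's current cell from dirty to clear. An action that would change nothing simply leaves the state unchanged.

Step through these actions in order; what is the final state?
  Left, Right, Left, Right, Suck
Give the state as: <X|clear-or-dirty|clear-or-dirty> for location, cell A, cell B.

Left (#1): <A|clear|dirty>
Right (#2): <B|clear|dirty>
Left (#3): <A|clear|dirty>
Right (#4): <B|clear|dirty>
Suck (#5): <B|clear|clear>

<B|clear|clear>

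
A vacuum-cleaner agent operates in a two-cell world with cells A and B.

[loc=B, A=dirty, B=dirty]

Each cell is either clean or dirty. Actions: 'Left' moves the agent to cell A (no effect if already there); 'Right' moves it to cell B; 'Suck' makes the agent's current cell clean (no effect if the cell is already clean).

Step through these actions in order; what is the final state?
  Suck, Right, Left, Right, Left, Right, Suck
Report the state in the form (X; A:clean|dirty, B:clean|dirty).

step 1/7 (Suck): (B; A:dirty, B:clean)
step 2/7 (Right): (B; A:dirty, B:clean)
step 3/7 (Left): (A; A:dirty, B:clean)
step 4/7 (Right): (B; A:dirty, B:clean)
step 5/7 (Left): (A; A:dirty, B:clean)
step 6/7 (Right): (B; A:dirty, B:clean)
step 7/7 (Suck): (B; A:dirty, B:clean)

(B; A:dirty, B:clean)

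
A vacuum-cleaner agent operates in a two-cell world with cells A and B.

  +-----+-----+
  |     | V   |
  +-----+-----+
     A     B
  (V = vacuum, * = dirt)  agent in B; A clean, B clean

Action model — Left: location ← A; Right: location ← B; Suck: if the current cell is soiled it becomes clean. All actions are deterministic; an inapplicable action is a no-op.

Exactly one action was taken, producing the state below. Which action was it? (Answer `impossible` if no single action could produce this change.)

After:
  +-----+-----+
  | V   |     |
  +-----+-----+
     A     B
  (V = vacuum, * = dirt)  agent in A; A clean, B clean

Left

try  Left: <A|clean|clean>  ← match
try Right: <B|clean|clean>
try  Suck: <B|clean|clean>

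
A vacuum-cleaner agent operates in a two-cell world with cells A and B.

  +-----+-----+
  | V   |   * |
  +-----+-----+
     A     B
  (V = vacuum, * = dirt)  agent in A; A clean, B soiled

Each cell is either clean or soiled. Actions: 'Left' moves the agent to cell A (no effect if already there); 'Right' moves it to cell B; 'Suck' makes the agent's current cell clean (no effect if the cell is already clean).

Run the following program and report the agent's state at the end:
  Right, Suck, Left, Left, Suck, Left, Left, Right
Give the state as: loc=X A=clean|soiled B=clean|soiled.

[1] after Right: loc=B A=clean B=soiled
[2] after Suck: loc=B A=clean B=clean
[3] after Left: loc=A A=clean B=clean
[4] after Left: loc=A A=clean B=clean
[5] after Suck: loc=A A=clean B=clean
[6] after Left: loc=A A=clean B=clean
[7] after Left: loc=A A=clean B=clean
[8] after Right: loc=B A=clean B=clean

loc=B A=clean B=clean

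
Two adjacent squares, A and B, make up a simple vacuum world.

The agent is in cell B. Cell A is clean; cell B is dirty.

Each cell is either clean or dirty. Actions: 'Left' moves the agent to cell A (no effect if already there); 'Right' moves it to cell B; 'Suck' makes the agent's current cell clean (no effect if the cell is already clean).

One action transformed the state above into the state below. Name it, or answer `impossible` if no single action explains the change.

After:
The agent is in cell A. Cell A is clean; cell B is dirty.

Left

try  Left: loc=A A=clean B=dirty  ← match
try Right: loc=B A=clean B=dirty
try  Suck: loc=B A=clean B=clean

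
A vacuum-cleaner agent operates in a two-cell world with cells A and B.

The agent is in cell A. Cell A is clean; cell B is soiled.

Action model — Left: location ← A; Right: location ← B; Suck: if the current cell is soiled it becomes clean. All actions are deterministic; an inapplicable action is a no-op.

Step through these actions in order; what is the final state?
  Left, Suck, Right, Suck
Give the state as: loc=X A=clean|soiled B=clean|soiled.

Left (#1): loc=A A=clean B=soiled
Suck (#2): loc=A A=clean B=soiled
Right (#3): loc=B A=clean B=soiled
Suck (#4): loc=B A=clean B=clean

loc=B A=clean B=clean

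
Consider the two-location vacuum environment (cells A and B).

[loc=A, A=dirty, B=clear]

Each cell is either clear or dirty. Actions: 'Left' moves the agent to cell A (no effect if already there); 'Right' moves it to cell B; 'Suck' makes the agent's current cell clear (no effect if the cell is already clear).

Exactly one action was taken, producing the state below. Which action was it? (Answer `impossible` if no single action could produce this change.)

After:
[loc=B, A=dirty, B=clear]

try  Left: (A; A:dirty, B:clear)
try Right: (B; A:dirty, B:clear)  ← match
try  Suck: (A; A:clear, B:clear)

Right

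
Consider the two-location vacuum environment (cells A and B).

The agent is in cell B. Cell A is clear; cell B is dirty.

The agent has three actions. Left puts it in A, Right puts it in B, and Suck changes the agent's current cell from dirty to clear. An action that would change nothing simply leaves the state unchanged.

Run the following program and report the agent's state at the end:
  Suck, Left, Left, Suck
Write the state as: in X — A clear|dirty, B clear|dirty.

in A — A clear, B clear

[1] after Suck: in B — A clear, B clear
[2] after Left: in A — A clear, B clear
[3] after Left: in A — A clear, B clear
[4] after Suck: in A — A clear, B clear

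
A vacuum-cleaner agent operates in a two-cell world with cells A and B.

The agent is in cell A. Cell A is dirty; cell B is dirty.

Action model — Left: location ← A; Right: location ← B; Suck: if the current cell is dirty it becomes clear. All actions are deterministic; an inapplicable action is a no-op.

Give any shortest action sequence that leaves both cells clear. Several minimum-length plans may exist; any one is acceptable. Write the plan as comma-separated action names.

Suck, Right, Suck

1. Suck → in A — A clear, B dirty
2. Right → in B — A clear, B dirty
3. Suck → in B — A clear, B clear
min 3: Suck A + move + Suck B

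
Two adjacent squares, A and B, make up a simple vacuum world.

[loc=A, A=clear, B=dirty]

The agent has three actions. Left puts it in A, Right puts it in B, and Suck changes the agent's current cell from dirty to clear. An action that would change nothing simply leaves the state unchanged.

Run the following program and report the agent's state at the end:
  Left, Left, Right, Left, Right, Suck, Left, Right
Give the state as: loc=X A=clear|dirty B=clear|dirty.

loc=B A=clear B=clear

Left (#1): loc=A A=clear B=dirty
Left (#2): loc=A A=clear B=dirty
Right (#3): loc=B A=clear B=dirty
Left (#4): loc=A A=clear B=dirty
Right (#5): loc=B A=clear B=dirty
Suck (#6): loc=B A=clear B=clear
Left (#7): loc=A A=clear B=clear
Right (#8): loc=B A=clear B=clear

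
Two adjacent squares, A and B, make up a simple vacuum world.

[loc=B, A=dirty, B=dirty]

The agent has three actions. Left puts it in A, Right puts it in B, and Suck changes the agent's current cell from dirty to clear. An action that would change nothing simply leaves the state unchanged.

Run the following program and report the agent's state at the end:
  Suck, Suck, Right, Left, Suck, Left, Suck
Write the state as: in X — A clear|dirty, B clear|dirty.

1) do Suck; now in B — A dirty, B clear
2) do Suck; now in B — A dirty, B clear
3) do Right; now in B — A dirty, B clear
4) do Left; now in A — A dirty, B clear
5) do Suck; now in A — A clear, B clear
6) do Left; now in A — A clear, B clear
7) do Suck; now in A — A clear, B clear

in A — A clear, B clear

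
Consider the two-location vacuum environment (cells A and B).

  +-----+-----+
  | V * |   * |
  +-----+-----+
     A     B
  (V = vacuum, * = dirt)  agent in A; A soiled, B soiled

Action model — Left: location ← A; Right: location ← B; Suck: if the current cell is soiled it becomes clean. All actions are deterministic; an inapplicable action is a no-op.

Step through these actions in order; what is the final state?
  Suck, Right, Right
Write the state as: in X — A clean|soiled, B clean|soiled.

in B — A clean, B soiled

1. Suck → in A — A clean, B soiled
2. Right → in B — A clean, B soiled
3. Right → in B — A clean, B soiled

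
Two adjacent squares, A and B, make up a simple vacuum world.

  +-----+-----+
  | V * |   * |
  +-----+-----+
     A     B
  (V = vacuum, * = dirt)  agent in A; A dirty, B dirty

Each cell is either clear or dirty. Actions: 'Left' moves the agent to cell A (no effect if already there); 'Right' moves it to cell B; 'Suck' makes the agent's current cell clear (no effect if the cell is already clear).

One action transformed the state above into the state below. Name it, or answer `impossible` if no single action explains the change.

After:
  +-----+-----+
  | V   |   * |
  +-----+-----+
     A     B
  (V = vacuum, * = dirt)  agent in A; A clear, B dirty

Suck

try  Left: loc=A A=dirty B=dirty
try Right: loc=B A=dirty B=dirty
try  Suck: loc=A A=clear B=dirty  ← match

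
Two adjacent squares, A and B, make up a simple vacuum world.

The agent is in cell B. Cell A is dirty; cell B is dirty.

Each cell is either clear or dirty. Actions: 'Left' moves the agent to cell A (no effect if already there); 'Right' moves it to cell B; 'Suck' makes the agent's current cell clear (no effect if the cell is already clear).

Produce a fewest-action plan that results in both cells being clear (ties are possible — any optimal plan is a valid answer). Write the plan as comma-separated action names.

step 1/3 (Suck): <B|dirty|clear>
step 2/3 (Left): <A|dirty|clear>
step 3/3 (Suck): <A|clear|clear>
min 3: Suck B + move + Suck A

Suck, Left, Suck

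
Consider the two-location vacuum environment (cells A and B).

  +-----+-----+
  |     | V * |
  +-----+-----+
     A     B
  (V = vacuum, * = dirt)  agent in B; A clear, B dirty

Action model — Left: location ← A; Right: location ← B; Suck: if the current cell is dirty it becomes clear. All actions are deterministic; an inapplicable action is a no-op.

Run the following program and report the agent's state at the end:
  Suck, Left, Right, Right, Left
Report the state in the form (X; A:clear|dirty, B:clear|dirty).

(A; A:clear, B:clear)

Suck (#1): (B; A:clear, B:clear)
Left (#2): (A; A:clear, B:clear)
Right (#3): (B; A:clear, B:clear)
Right (#4): (B; A:clear, B:clear)
Left (#5): (A; A:clear, B:clear)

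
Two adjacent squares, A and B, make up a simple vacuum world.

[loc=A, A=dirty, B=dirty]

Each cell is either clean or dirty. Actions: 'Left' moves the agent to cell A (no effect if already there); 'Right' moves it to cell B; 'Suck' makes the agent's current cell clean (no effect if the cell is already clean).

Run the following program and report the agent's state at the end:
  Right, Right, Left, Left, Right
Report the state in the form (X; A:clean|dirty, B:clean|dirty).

step 1/5 (Right): (B; A:dirty, B:dirty)
step 2/5 (Right): (B; A:dirty, B:dirty)
step 3/5 (Left): (A; A:dirty, B:dirty)
step 4/5 (Left): (A; A:dirty, B:dirty)
step 5/5 (Right): (B; A:dirty, B:dirty)

(B; A:dirty, B:dirty)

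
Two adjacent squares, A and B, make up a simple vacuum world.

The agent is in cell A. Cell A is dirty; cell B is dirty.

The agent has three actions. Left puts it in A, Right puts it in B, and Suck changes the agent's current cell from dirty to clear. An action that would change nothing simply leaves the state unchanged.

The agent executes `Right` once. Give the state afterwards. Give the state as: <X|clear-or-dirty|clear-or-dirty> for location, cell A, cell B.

start: <A|dirty|dirty>
t=1 Right ⇒ <B|dirty|dirty>

<B|dirty|dirty>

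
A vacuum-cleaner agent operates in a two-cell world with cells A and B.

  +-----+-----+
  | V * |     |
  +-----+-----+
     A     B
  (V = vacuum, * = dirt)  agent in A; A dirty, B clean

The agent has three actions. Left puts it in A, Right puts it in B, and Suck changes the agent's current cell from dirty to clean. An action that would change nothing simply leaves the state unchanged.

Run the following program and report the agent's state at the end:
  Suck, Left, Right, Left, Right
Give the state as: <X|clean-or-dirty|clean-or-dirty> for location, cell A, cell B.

[1] after Suck: <A|clean|clean>
[2] after Left: <A|clean|clean>
[3] after Right: <B|clean|clean>
[4] after Left: <A|clean|clean>
[5] after Right: <B|clean|clean>

<B|clean|clean>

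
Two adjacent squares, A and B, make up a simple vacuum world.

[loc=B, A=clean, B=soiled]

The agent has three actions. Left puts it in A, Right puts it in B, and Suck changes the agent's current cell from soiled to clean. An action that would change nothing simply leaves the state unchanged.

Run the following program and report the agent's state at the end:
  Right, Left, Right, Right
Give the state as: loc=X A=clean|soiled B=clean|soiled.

loc=B A=clean B=soiled

Right (#1): loc=B A=clean B=soiled
Left (#2): loc=A A=clean B=soiled
Right (#3): loc=B A=clean B=soiled
Right (#4): loc=B A=clean B=soiled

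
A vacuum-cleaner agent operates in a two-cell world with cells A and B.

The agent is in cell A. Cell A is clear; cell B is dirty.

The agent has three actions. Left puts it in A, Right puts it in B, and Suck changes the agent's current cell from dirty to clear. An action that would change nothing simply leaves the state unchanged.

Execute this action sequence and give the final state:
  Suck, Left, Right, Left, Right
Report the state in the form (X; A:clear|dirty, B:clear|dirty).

(B; A:clear, B:dirty)

[1] after Suck: (A; A:clear, B:dirty)
[2] after Left: (A; A:clear, B:dirty)
[3] after Right: (B; A:clear, B:dirty)
[4] after Left: (A; A:clear, B:dirty)
[5] after Right: (B; A:clear, B:dirty)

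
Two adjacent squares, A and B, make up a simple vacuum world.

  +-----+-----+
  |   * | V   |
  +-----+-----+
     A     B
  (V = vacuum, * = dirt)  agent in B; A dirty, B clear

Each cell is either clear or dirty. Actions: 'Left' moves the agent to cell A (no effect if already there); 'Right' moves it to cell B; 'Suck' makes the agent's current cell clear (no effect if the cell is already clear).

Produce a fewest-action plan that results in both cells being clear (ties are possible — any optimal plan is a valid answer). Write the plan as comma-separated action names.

Left (#1): (A; A:dirty, B:clear)
Suck (#2): (A; A:clear, B:clear)
min 2: go A then Suck

Left, Suck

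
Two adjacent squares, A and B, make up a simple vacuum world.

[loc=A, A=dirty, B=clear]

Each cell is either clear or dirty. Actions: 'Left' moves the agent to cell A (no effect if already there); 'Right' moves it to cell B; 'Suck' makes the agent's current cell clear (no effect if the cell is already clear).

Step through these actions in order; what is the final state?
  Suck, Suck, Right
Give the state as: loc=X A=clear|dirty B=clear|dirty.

1. Suck → loc=A A=clear B=clear
2. Suck → loc=A A=clear B=clear
3. Right → loc=B A=clear B=clear

loc=B A=clear B=clear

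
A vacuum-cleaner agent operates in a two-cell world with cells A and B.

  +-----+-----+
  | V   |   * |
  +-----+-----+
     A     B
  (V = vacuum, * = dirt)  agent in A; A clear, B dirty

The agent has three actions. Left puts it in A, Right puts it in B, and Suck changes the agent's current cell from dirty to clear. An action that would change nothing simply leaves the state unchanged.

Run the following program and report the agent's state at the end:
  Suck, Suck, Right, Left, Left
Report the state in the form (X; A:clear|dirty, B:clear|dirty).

(A; A:clear, B:dirty)

Suck (#1): (A; A:clear, B:dirty)
Suck (#2): (A; A:clear, B:dirty)
Right (#3): (B; A:clear, B:dirty)
Left (#4): (A; A:clear, B:dirty)
Left (#5): (A; A:clear, B:dirty)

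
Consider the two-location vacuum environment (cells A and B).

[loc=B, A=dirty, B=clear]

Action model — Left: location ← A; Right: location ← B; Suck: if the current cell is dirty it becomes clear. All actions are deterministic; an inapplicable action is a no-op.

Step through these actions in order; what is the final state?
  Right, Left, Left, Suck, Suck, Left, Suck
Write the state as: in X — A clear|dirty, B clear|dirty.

[1] after Right: in B — A dirty, B clear
[2] after Left: in A — A dirty, B clear
[3] after Left: in A — A dirty, B clear
[4] after Suck: in A — A clear, B clear
[5] after Suck: in A — A clear, B clear
[6] after Left: in A — A clear, B clear
[7] after Suck: in A — A clear, B clear

in A — A clear, B clear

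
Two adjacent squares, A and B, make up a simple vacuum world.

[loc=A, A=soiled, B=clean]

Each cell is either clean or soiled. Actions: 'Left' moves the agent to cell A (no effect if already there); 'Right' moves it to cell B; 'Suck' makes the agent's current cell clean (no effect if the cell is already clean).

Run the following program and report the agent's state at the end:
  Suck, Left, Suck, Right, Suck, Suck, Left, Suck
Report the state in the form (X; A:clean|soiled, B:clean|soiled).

(A; A:clean, B:clean)

1. Suck → (A; A:clean, B:clean)
2. Left → (A; A:clean, B:clean)
3. Suck → (A; A:clean, B:clean)
4. Right → (B; A:clean, B:clean)
5. Suck → (B; A:clean, B:clean)
6. Suck → (B; A:clean, B:clean)
7. Left → (A; A:clean, B:clean)
8. Suck → (A; A:clean, B:clean)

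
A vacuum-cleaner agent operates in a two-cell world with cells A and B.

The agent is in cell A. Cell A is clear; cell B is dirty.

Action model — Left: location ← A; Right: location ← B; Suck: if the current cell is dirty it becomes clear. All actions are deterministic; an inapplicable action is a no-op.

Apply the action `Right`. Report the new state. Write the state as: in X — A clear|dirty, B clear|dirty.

in B — A clear, B dirty

start: in A — A clear, B dirty
1. Right → in B — A clear, B dirty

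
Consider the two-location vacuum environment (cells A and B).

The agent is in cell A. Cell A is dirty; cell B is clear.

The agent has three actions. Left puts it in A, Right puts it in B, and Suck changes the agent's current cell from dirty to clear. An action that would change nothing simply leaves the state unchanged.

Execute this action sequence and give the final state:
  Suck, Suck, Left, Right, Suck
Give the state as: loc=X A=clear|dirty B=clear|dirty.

[1] after Suck: loc=A A=clear B=clear
[2] after Suck: loc=A A=clear B=clear
[3] after Left: loc=A A=clear B=clear
[4] after Right: loc=B A=clear B=clear
[5] after Suck: loc=B A=clear B=clear

loc=B A=clear B=clear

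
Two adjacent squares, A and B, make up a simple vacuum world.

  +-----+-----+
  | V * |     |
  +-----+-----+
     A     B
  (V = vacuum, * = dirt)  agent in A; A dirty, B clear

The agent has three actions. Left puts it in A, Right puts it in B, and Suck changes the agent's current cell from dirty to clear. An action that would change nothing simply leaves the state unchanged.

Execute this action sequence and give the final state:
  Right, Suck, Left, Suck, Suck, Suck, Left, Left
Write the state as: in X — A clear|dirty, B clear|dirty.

in A — A clear, B clear

1. Right → in B — A dirty, B clear
2. Suck → in B — A dirty, B clear
3. Left → in A — A dirty, B clear
4. Suck → in A — A clear, B clear
5. Suck → in A — A clear, B clear
6. Suck → in A — A clear, B clear
7. Left → in A — A clear, B clear
8. Left → in A — A clear, B clear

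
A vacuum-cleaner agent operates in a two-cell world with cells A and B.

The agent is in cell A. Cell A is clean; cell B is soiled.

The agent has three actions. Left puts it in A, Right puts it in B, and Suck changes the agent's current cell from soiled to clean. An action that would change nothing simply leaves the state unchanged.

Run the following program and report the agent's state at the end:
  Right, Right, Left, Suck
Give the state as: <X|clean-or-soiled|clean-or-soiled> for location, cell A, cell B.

step 1/4 (Right): <B|clean|soiled>
step 2/4 (Right): <B|clean|soiled>
step 3/4 (Left): <A|clean|soiled>
step 4/4 (Suck): <A|clean|soiled>

<A|clean|soiled>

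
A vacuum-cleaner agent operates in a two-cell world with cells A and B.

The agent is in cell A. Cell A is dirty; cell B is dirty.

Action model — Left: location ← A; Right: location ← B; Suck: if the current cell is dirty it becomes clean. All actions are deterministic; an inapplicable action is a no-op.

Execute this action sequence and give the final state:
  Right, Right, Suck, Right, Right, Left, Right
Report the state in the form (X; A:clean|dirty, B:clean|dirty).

[1] after Right: (B; A:dirty, B:dirty)
[2] after Right: (B; A:dirty, B:dirty)
[3] after Suck: (B; A:dirty, B:clean)
[4] after Right: (B; A:dirty, B:clean)
[5] after Right: (B; A:dirty, B:clean)
[6] after Left: (A; A:dirty, B:clean)
[7] after Right: (B; A:dirty, B:clean)

(B; A:dirty, B:clean)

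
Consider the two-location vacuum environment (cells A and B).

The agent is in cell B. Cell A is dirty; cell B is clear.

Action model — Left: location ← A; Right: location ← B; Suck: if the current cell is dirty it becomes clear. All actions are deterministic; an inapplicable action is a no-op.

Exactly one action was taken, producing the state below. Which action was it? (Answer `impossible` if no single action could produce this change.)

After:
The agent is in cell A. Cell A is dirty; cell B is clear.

Left

try  Left: loc=A A=dirty B=clear  ← match
try Right: loc=B A=dirty B=clear
try  Suck: loc=B A=dirty B=clear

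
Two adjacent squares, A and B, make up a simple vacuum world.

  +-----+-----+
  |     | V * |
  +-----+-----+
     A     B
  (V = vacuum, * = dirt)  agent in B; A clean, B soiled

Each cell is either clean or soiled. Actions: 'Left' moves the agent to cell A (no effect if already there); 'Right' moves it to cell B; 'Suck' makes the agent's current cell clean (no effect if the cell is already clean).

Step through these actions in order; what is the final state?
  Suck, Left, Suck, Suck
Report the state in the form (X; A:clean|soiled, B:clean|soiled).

(A; A:clean, B:clean)

1) do Suck; now (B; A:clean, B:clean)
2) do Left; now (A; A:clean, B:clean)
3) do Suck; now (A; A:clean, B:clean)
4) do Suck; now (A; A:clean, B:clean)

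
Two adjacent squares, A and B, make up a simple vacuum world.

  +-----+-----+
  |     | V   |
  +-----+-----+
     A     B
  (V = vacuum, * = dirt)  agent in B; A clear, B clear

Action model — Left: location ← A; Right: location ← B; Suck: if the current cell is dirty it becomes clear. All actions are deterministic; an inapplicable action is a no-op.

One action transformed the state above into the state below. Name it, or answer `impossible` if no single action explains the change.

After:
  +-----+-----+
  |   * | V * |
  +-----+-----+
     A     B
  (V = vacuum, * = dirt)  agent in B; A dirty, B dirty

try  Left: in A — A clear, B clear
try Right: in B — A clear, B clear
try  Suck: in B — A clear, B clear
no single action produces the after-state

impossible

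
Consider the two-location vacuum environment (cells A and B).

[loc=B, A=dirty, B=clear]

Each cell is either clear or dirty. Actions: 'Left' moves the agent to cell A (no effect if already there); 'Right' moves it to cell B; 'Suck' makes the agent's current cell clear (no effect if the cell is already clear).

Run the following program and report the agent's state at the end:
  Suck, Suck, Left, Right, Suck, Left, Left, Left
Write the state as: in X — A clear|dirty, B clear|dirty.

Suck (#1): in B — A dirty, B clear
Suck (#2): in B — A dirty, B clear
Left (#3): in A — A dirty, B clear
Right (#4): in B — A dirty, B clear
Suck (#5): in B — A dirty, B clear
Left (#6): in A — A dirty, B clear
Left (#7): in A — A dirty, B clear
Left (#8): in A — A dirty, B clear

in A — A dirty, B clear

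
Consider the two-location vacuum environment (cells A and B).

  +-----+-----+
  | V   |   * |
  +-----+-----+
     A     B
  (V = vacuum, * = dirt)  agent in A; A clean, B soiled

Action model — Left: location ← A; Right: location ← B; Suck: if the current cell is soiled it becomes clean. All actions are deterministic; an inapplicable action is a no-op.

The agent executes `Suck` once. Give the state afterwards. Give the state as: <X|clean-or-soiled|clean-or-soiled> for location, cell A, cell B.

start: <A|clean|soiled>
step 1/1 (Suck): <A|clean|soiled>

<A|clean|soiled>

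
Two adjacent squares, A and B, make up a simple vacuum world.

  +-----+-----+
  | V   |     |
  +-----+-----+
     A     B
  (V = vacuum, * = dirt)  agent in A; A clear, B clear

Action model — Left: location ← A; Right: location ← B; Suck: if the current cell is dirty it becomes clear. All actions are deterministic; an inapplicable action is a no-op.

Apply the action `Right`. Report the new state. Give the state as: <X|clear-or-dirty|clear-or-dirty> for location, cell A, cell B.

<B|clear|clear>

start: <A|clear|clear>
t=1 Right ⇒ <B|clear|clear>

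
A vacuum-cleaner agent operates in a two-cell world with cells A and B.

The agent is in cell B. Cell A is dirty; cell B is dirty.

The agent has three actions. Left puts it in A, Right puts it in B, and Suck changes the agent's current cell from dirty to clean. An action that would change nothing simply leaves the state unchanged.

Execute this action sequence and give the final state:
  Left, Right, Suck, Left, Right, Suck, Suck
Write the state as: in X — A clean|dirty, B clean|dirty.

1. Left → in A — A dirty, B dirty
2. Right → in B — A dirty, B dirty
3. Suck → in B — A dirty, B clean
4. Left → in A — A dirty, B clean
5. Right → in B — A dirty, B clean
6. Suck → in B — A dirty, B clean
7. Suck → in B — A dirty, B clean

in B — A dirty, B clean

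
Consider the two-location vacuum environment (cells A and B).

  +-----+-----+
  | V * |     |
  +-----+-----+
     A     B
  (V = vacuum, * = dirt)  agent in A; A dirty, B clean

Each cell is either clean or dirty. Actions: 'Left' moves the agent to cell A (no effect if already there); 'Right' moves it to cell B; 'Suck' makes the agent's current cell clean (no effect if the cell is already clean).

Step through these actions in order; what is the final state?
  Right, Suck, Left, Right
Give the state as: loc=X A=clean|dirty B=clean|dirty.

loc=B A=dirty B=clean

step 1/4 (Right): loc=B A=dirty B=clean
step 2/4 (Suck): loc=B A=dirty B=clean
step 3/4 (Left): loc=A A=dirty B=clean
step 4/4 (Right): loc=B A=dirty B=clean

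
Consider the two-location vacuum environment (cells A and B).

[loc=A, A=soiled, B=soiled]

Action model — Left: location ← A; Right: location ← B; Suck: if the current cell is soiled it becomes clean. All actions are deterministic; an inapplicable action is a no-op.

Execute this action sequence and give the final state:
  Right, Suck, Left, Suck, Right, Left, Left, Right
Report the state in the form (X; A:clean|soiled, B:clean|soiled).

Right (#1): (B; A:soiled, B:soiled)
Suck (#2): (B; A:soiled, B:clean)
Left (#3): (A; A:soiled, B:clean)
Suck (#4): (A; A:clean, B:clean)
Right (#5): (B; A:clean, B:clean)
Left (#6): (A; A:clean, B:clean)
Left (#7): (A; A:clean, B:clean)
Right (#8): (B; A:clean, B:clean)

(B; A:clean, B:clean)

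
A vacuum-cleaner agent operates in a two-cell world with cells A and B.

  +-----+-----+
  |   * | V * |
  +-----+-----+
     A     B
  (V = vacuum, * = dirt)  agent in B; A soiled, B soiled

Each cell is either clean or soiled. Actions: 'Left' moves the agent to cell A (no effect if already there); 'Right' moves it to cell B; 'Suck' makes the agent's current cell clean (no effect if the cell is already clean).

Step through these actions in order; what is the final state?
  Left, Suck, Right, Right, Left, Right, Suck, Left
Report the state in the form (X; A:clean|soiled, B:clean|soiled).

[1] after Left: (A; A:soiled, B:soiled)
[2] after Suck: (A; A:clean, B:soiled)
[3] after Right: (B; A:clean, B:soiled)
[4] after Right: (B; A:clean, B:soiled)
[5] after Left: (A; A:clean, B:soiled)
[6] after Right: (B; A:clean, B:soiled)
[7] after Suck: (B; A:clean, B:clean)
[8] after Left: (A; A:clean, B:clean)

(A; A:clean, B:clean)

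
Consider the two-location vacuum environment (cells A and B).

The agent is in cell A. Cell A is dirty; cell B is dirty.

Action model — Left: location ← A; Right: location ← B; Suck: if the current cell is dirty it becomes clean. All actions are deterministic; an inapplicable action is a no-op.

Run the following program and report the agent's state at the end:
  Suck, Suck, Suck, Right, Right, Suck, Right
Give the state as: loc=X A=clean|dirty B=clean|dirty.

loc=B A=clean B=clean

t=1 Suck ⇒ loc=A A=clean B=dirty
t=2 Suck ⇒ loc=A A=clean B=dirty
t=3 Suck ⇒ loc=A A=clean B=dirty
t=4 Right ⇒ loc=B A=clean B=dirty
t=5 Right ⇒ loc=B A=clean B=dirty
t=6 Suck ⇒ loc=B A=clean B=clean
t=7 Right ⇒ loc=B A=clean B=clean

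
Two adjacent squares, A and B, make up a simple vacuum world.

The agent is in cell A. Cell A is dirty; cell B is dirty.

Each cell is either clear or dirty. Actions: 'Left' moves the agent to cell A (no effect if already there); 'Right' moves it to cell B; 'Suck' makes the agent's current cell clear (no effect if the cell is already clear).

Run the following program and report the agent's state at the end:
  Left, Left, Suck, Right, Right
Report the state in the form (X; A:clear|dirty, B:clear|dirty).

1. Left → (A; A:dirty, B:dirty)
2. Left → (A; A:dirty, B:dirty)
3. Suck → (A; A:clear, B:dirty)
4. Right → (B; A:clear, B:dirty)
5. Right → (B; A:clear, B:dirty)

(B; A:clear, B:dirty)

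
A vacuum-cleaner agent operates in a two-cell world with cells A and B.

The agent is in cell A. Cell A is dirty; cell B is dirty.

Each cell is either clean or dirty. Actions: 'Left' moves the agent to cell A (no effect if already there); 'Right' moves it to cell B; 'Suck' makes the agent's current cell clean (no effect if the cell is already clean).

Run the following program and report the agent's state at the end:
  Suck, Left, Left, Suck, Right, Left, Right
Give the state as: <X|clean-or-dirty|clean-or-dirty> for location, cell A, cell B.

t=1 Suck ⇒ <A|clean|dirty>
t=2 Left ⇒ <A|clean|dirty>
t=3 Left ⇒ <A|clean|dirty>
t=4 Suck ⇒ <A|clean|dirty>
t=5 Right ⇒ <B|clean|dirty>
t=6 Left ⇒ <A|clean|dirty>
t=7 Right ⇒ <B|clean|dirty>

<B|clean|dirty>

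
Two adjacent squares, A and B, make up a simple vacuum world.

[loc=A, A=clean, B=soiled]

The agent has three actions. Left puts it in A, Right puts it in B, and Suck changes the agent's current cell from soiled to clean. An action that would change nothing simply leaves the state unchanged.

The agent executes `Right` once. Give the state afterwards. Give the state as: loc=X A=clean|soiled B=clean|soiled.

loc=B A=clean B=soiled

start: loc=A A=clean B=soiled
[1] after Right: loc=B A=clean B=soiled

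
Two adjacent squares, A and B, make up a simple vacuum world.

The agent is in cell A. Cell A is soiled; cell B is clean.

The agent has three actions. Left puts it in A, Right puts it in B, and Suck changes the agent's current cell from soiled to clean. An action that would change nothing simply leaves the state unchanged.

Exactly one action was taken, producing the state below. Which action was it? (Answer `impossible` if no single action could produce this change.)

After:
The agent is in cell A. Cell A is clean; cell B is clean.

Suck

try  Left: (A; A:soiled, B:clean)
try Right: (B; A:soiled, B:clean)
try  Suck: (A; A:clean, B:clean)  ← match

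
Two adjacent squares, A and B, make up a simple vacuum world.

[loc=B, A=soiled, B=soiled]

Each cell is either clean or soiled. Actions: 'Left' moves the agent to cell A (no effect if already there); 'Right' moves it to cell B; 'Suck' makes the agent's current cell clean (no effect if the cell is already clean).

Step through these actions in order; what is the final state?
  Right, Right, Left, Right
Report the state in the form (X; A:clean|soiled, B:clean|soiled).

(B; A:soiled, B:soiled)

1. Right → (B; A:soiled, B:soiled)
2. Right → (B; A:soiled, B:soiled)
3. Left → (A; A:soiled, B:soiled)
4. Right → (B; A:soiled, B:soiled)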